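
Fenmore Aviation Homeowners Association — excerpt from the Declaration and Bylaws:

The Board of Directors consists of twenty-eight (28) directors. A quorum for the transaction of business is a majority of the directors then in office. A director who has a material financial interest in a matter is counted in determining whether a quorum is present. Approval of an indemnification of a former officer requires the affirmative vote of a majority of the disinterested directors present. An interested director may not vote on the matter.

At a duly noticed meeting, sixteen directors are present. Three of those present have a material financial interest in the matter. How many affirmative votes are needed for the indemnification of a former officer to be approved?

7

The indemnification of a former officer requires a majority of the disinterested directors present (16 − 3 = 13).
A majority of 13 is 7.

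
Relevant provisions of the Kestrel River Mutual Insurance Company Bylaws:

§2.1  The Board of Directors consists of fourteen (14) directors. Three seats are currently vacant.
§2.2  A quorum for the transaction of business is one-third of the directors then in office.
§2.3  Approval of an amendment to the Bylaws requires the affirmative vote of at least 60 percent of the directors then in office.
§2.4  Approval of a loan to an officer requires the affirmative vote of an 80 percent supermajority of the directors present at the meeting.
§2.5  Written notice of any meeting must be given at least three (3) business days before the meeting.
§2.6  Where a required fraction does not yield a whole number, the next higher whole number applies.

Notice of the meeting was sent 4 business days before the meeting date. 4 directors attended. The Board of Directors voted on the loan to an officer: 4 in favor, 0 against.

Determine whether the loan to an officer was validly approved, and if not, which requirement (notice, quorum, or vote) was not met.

Notice: 4 business days given; 3 required (4 ≥ 3). Satisfied.
Quorum: 4 present; quorum is 4. Satisfied.
Vote: the loan to an officer requires four-fifths of the directors present (4). 4/5 of 4 = 3.20, rounded up to 4, so 4 affirmative votes are needed; 4 voted in favor. Satisfied.

Valid — all requirements satisfied.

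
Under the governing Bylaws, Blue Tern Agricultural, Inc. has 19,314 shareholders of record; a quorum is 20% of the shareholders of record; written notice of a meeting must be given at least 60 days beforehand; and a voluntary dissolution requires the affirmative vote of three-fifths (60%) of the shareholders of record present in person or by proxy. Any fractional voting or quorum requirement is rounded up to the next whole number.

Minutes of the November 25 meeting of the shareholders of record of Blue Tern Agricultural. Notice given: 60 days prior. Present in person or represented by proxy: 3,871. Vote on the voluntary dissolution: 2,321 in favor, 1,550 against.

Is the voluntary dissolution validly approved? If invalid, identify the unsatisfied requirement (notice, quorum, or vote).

Invalid — vote requirement not satisfied.

Notice: 60 days given; 60 required. Satisfied.
Quorum: 20% of 19,314 = 3,862.80, rounded up to 3,863; 3,871 present. Satisfied.
Vote: requires three-fifths of those present (3,871); 3/5 of 3871 = 2322.60, rounded up to 2323, so 2,323 needed; 2,321 in favor. Not satisfied.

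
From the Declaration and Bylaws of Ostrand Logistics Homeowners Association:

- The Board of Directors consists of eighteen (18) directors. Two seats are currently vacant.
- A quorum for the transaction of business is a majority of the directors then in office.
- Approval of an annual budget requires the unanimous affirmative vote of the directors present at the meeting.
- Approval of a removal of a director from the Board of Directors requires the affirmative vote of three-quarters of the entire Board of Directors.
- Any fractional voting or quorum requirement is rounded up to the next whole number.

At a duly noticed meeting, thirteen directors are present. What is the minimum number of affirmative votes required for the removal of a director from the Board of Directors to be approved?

The removal of a director from the Board of Directors requires three-fourths of the entire Board of Directors (18).
3/4 of 18 = 13.50, rounded up to 14.
(Only 13 can vote, so the removal of a director from the Board of Directors cannot pass at this meeting, but the required vote is still 14.)

14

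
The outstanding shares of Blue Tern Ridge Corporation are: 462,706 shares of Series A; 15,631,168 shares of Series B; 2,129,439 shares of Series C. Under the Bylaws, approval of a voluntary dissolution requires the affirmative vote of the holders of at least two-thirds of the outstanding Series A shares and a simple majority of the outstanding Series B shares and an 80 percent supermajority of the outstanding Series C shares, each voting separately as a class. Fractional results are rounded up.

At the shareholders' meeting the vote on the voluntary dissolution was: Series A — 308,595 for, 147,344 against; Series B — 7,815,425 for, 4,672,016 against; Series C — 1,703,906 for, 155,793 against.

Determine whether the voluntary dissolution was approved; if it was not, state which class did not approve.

Series A: 2/3 of 462706 = 308470.67, rounded up to 308471; 308,471 required, 308,595 in favor — approved.
Series B: a majority of 15631168 is 7815585; 7,815,585 required, 7,815,425 in favor — not approved.
Series C: 4/5 of 2129439 = 1703551.20, rounded up to 1703552; 1,703,552 required, 1,703,906 in favor — approved.

Not approved — the Series B shares did not give the required vote.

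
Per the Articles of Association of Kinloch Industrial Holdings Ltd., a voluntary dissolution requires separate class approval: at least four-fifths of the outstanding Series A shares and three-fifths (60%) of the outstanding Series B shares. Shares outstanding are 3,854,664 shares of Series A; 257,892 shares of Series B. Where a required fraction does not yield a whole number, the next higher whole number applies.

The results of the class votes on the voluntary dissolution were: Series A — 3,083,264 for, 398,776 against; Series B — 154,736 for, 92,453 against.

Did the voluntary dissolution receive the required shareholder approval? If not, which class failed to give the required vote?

Series A: 4/5 of 3854664 = 3083731.20, rounded up to 3083732; 3,083,732 required, 3,083,264 in favor — not approved.
Series B: 3/5 of 257892 = 154735.20, rounded up to 154736; 154,736 required, 154,736 in favor — approved.

Not approved — the Series A shares did not give the required vote.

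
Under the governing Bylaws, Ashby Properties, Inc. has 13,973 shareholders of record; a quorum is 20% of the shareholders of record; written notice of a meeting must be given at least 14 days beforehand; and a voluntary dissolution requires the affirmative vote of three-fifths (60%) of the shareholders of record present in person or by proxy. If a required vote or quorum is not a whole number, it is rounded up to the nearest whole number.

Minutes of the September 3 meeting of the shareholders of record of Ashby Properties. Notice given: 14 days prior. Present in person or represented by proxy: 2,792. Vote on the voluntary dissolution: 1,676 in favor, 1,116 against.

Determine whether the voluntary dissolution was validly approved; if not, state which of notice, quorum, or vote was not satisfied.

Notice: 14 days given; 14 required. Satisfied.
Quorum: 20% of 13,973 = 2,794.60, rounded up to 2,795; 2,792 present. Not satisfied.
Vote: requires three-fifths of those present (2,792); 3/5 of 2792 = 1675.20, rounded up to 1676, so 1,676 needed; 1,676 in favor. Satisfied.

Invalid — quorum requirement not satisfied.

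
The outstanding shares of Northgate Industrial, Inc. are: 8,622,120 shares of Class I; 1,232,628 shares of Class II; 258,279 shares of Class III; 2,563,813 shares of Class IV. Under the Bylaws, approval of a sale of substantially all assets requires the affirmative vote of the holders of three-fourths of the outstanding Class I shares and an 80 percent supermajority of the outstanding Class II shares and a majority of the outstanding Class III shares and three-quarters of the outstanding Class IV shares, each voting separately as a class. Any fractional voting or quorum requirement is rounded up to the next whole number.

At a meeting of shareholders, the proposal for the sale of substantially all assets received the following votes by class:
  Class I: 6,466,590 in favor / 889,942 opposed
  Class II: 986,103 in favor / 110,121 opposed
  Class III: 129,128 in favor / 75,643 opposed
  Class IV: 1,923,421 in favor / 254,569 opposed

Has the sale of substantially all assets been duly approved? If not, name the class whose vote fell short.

Class I: 3/4 of 8622120 = 6466590; 6,466,590 required, 6,466,590 in favor — approved.
Class II: 4/5 of 1232628 = 986102.40, rounded up to 986103; 986,103 required, 986,103 in favor — approved.
Class III: a majority of 258279 is 129140; 129,140 required, 129,128 in favor — not approved.
Class IV: 3/4 of 2563813 = 1922859.75, rounded up to 1922860; 1,922,860 required, 1,923,421 in favor — approved.

Not approved — the Class III shares did not give the required vote.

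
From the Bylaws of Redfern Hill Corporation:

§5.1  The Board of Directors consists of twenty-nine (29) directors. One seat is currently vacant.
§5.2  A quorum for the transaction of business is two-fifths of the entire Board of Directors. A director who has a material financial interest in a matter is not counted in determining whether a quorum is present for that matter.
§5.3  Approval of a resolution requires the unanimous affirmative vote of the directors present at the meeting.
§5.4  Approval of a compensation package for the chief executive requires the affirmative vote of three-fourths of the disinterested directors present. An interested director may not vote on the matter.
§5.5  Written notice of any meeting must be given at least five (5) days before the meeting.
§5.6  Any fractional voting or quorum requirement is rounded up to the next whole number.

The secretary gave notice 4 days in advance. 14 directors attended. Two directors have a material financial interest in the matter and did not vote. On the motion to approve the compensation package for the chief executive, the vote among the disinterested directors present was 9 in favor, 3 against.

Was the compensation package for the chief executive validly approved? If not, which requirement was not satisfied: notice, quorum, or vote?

Invalid — notice requirement not satisfied.

Notice: 4 days given; 5 required (4 < 5). Not satisfied.
Quorum: 14 present, but the 2 interested directors do not count, leaving 12. Quorum is 12. Satisfied.
Vote: the compensation package for the chief executive requires three-fourths of the disinterested directors present (14 − 2 = 12). 3/4 of 12 = 9, so 9 affirmative votes are needed; 9 voted in favor. Satisfied.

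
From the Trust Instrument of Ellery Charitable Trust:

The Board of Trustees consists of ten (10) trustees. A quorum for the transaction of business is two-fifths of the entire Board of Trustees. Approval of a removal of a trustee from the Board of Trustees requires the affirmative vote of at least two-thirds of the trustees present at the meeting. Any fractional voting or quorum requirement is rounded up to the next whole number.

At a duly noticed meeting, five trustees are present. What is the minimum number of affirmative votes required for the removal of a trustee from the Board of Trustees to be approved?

4

The removal of a trustee from the Board of Trustees requires two-thirds of the trustees present (5).
2/3 of 5 = 3.33, rounded up to 4.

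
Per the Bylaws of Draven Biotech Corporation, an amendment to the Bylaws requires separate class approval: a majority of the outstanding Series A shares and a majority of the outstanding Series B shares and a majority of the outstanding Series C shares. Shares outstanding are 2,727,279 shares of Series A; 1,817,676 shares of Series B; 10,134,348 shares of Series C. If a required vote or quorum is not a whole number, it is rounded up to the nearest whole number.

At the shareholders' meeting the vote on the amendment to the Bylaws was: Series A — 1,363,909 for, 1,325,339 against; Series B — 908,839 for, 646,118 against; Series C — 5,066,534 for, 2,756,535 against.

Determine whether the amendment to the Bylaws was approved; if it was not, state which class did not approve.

Series A: a majority of 2727279 is 1363640; 1,363,640 required, 1,363,909 in favor — approved.
Series B: a majority of 1817676 is 908839; 908,839 required, 908,839 in favor — approved.
Series C: a majority of 10134348 is 5067175; 5,067,175 required, 5,066,534 in favor — not approved.

Not approved — the Series C shares did not give the required vote.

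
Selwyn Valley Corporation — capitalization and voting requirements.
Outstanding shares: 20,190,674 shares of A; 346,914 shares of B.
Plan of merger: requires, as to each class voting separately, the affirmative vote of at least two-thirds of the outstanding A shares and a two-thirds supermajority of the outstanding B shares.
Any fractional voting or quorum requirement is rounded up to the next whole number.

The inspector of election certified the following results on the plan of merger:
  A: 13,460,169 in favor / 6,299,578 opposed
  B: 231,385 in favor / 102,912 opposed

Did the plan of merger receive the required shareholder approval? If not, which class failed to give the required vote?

Not approved — the A shares did not give the required vote.

A: 2/3 of 20190674 = 13460449.33, rounded up to 13460450; 13,460,450 required, 13,460,169 in favor — not approved.
B: 2/3 of 346914 = 231276; 231,276 required, 231,385 in favor — approved.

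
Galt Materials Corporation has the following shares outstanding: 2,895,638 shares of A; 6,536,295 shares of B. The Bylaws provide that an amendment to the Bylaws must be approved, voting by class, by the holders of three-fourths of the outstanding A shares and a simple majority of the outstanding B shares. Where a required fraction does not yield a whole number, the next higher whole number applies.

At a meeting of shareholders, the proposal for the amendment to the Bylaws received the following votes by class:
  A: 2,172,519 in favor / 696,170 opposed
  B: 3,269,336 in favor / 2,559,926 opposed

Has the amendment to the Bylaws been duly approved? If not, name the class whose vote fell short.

A: 3/4 of 2895638 = 2171728.50, rounded up to 2171729; 2,171,729 required, 2,172,519 in favor — approved.
B: a majority of 6536295 is 3268148; 3,268,148 required, 3,269,336 in favor — approved.

Approved — every class gave the required vote.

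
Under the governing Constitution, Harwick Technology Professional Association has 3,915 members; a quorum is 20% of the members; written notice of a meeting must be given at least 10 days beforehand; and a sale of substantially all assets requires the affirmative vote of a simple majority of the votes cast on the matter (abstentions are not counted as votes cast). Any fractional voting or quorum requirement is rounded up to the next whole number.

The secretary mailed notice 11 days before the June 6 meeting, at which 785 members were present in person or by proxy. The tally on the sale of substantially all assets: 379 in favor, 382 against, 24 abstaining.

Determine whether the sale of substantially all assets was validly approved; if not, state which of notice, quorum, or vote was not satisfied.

Notice: 11 days given; 10 required. Satisfied.
Quorum: 20% of 3,915 = 783; 785 present. Satisfied.
Vote: requires a majority of the votes cast (785 − 24 abstaining = 761); a majority of 761 is 381, so 381 needed; 379 in favor. Not satisfied.

Invalid — vote requirement not satisfied.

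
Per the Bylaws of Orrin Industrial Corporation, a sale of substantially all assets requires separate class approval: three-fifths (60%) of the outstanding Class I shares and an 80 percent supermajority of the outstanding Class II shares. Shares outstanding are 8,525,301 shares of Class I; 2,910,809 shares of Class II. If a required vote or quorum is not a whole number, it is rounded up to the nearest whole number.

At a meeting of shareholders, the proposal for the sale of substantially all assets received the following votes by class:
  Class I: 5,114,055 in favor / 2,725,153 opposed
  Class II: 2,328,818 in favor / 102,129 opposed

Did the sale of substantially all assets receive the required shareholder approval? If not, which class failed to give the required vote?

Class I: 3/5 of 8525301 = 5115180.60, rounded up to 5115181; 5,115,181 required, 5,114,055 in favor — not approved.
Class II: 4/5 of 2910809 = 2328647.20, rounded up to 2328648; 2,328,648 required, 2,328,818 in favor — approved.

Not approved — the Class I shares did not give the required vote.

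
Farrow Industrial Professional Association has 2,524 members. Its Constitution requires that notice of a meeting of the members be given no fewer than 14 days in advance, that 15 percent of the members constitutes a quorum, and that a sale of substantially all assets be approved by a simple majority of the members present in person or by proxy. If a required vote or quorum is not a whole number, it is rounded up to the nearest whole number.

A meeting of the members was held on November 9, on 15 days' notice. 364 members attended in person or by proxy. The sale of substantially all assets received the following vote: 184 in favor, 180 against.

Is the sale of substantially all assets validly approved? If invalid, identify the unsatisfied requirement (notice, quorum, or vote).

Invalid — quorum requirement not satisfied.

Notice: 15 days given; 14 required. Satisfied.
Quorum: 15% of 2,524 = 378.60, rounded up to 379; 364 present. Not satisfied.
Vote: requires a majority of those present (364); a majority of 364 is 183, so 183 needed; 184 in favor. Satisfied.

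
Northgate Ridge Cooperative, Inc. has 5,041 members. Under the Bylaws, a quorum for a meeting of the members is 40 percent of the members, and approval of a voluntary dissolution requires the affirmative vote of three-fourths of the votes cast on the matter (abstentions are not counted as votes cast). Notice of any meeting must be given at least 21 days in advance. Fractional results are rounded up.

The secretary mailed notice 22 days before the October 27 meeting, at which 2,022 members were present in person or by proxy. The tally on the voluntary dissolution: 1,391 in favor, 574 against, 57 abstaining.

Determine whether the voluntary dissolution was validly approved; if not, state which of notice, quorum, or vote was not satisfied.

Notice: 22 days given; 21 required. Satisfied.
Quorum: 40% of 5,041 = 2,016.40, rounded up to 2,017; 2,022 present. Satisfied.
Vote: requires three-fourths of the votes cast (2,022 − 57 abstaining = 1,965); 3/4 of 1965 = 1473.75, rounded up to 1474, so 1,474 needed; 1,391 in favor. Not satisfied.

Invalid — vote requirement not satisfied.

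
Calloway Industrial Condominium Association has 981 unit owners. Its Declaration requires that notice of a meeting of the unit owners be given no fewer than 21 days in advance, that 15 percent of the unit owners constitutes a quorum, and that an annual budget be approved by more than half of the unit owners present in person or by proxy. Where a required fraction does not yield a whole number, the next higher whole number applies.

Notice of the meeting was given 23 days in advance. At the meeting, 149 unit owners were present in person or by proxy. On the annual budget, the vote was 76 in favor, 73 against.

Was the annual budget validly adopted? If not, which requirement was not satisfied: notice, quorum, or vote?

Notice: 23 days given; 21 required. Satisfied.
Quorum: 15% of 981 = 147.15, rounded up to 148; 149 present. Satisfied.
Vote: requires a majority of those present (149); a majority of 149 is 75, so 75 needed; 76 in favor. Satisfied.

Valid — all requirements satisfied.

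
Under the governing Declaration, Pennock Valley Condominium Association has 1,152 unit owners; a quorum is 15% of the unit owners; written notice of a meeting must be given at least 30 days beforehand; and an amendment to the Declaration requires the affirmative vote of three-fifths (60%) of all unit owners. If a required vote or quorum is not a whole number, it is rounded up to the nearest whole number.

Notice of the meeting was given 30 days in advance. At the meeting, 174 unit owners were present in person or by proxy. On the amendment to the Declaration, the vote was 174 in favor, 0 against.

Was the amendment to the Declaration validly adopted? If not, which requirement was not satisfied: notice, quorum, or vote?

Invalid — vote requirement not satisfied.

Notice: 30 days given; 30 required. Satisfied.
Quorum: 15% of 1,152 = 172.80, rounded up to 173; 174 present. Satisfied.
Vote: requires three-fifths of all unit owners (1,152); 3/5 of 1152 = 691.20, rounded up to 692, so 692 needed; 174 in favor. Not satisfied.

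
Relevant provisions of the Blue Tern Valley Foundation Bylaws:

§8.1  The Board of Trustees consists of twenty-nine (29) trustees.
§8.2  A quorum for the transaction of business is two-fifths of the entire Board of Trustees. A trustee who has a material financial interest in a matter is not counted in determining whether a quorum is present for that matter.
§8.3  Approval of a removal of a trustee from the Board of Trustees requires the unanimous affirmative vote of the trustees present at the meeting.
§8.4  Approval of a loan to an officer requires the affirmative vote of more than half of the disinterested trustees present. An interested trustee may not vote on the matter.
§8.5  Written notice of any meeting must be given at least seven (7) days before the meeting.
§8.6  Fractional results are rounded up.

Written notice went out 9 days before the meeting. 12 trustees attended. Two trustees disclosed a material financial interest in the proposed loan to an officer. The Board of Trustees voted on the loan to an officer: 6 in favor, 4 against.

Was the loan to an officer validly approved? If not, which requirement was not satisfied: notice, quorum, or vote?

Invalid — quorum requirement not satisfied.

Notice: 9 days given; 7 required (9 ≥ 7). Satisfied.
Quorum: 12 present, but the 2 interested trustees do not count, leaving 10. Quorum is 12. Not satisfied.
Vote: the loan to an officer requires a majority of the disinterested trustees present (12 − 2 = 10). A majority of 10 is 6, so 6 affirmative votes are needed; 6 voted in favor. Satisfied. (Moot — without a quorum no business can be validly transacted.)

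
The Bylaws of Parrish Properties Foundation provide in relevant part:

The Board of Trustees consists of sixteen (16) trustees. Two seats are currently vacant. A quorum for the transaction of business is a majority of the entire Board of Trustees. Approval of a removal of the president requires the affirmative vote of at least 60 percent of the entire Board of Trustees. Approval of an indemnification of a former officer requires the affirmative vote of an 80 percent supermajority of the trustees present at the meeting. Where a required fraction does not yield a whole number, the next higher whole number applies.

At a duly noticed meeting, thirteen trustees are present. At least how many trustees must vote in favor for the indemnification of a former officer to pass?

The indemnification of a former officer requires four-fifths of the trustees present (13).
4/5 of 13 = 10.40, rounded up to 11.

11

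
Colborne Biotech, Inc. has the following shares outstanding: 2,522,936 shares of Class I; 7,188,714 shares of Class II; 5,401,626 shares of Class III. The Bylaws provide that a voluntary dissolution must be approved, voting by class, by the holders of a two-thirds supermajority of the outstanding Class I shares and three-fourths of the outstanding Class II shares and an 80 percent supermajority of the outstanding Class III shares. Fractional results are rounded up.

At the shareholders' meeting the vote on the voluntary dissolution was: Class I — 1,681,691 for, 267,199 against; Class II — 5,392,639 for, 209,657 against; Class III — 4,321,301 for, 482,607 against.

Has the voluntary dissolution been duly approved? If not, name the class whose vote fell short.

Class I: 2/3 of 2522936 = 1681957.33, rounded up to 1681958; 1,681,958 required, 1,681,691 in favor — not approved.
Class II: 3/4 of 7188714 = 5391535.50, rounded up to 5391536; 5,391,536 required, 5,392,639 in favor — approved.
Class III: 4/5 of 5401626 = 4321300.80, rounded up to 4321301; 4,321,301 required, 4,321,301 in favor — approved.

Not approved — the Class I shares did not give the required vote.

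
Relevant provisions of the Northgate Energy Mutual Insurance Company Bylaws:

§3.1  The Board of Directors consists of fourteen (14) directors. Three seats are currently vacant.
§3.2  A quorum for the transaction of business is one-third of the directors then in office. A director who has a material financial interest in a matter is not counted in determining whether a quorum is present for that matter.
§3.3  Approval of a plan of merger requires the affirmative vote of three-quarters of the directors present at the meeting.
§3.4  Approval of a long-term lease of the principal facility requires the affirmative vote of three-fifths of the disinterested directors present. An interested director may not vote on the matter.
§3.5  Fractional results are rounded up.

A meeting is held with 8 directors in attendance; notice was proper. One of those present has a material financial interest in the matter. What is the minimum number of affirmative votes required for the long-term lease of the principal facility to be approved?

The long-term lease of the principal facility requires three-fifths of the disinterested directors present (8 − 1 = 7).
3/5 of 7 = 4.20, rounded up to 5.

5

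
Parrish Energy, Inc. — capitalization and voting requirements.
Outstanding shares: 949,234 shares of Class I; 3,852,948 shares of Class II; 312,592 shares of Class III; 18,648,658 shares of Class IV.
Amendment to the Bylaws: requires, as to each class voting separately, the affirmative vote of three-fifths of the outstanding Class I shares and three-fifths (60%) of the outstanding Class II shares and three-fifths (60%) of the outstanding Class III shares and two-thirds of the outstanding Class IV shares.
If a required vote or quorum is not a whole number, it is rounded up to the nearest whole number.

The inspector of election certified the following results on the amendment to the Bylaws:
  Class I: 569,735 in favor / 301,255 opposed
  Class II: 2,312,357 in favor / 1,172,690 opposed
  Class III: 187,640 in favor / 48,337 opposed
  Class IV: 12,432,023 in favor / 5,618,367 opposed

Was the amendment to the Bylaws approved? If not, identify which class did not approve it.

Not approved — the Class IV shares did not give the required vote.

Class I: 3/5 of 949234 = 569540.40, rounded up to 569541; 569,541 required, 569,735 in favor — approved.
Class II: 3/5 of 3852948 = 2311768.80, rounded up to 2311769; 2,311,769 required, 2,312,357 in favor — approved.
Class III: 3/5 of 312592 = 187555.20, rounded up to 187556; 187,556 required, 187,640 in favor — approved.
Class IV: 2/3 of 18648658 = 12432438.67, rounded up to 12432439; 12,432,439 required, 12,432,023 in favor — not approved.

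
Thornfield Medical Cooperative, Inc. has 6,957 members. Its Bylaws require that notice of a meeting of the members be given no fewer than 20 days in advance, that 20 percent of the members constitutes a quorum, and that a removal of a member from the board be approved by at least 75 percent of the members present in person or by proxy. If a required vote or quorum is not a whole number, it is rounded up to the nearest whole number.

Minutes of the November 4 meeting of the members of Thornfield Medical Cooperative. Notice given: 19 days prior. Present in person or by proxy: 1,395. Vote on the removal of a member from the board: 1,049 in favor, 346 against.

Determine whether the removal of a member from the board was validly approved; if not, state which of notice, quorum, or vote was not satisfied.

Invalid — notice requirement not satisfied.

Notice: 19 days given; 20 required. Not satisfied.
Quorum: 20% of 6,957 = 1,391.40, rounded up to 1,392; 1,395 present. Satisfied.
Vote: requires three-fourths of those present (1,395); 3/4 of 1395 = 1046.25, rounded up to 1047, so 1,047 needed; 1,049 in favor. Satisfied.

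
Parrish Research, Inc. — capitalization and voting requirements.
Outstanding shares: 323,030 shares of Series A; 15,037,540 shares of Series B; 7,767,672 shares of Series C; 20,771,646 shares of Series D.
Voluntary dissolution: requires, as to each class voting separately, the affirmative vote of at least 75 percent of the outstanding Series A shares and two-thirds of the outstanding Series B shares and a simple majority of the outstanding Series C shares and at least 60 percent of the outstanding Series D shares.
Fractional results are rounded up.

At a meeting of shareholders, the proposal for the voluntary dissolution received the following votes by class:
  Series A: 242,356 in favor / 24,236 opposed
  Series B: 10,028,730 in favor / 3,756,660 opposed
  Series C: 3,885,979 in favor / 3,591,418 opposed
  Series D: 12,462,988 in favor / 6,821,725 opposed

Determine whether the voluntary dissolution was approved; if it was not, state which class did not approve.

Approved — every class gave the required vote.

Series A: 3/4 of 323030 = 242272.50, rounded up to 242273; 242,273 required, 242,356 in favor — approved.
Series B: 2/3 of 15037540 = 10025026.67, rounded up to 10025027; 10,025,027 required, 10,028,730 in favor — approved.
Series C: a majority of 7767672 is 3883837; 3,883,837 required, 3,885,979 in favor — approved.
Series D: 3/5 of 20771646 = 12462987.60, rounded up to 12462988; 12,462,988 required, 12,462,988 in favor — approved.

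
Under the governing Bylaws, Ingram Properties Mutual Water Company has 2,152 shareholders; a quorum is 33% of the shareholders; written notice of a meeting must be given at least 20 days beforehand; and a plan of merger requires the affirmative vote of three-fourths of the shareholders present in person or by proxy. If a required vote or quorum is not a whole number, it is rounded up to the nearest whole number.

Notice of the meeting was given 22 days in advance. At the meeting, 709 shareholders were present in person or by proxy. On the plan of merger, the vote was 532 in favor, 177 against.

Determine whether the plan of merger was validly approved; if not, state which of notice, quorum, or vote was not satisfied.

Notice: 22 days given; 20 required. Satisfied.
Quorum: 33% of 2,152 = 710.16, rounded up to 711; 709 present. Not satisfied.
Vote: requires three-fourths of those present (709); 3/4 of 709 = 531.75, rounded up to 532, so 532 needed; 532 in favor. Satisfied.

Invalid — quorum requirement not satisfied.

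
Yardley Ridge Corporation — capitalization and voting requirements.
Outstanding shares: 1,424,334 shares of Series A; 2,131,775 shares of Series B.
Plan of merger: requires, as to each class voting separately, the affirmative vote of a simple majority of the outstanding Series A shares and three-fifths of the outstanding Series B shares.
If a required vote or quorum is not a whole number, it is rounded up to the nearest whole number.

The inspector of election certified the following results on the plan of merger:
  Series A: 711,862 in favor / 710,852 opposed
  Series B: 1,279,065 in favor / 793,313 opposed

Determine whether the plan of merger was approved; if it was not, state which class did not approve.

Not approved — the Series A shares did not give the required vote.

Series A: a majority of 1424334 is 712168; 712,168 required, 711,862 in favor — not approved.
Series B: 3/5 of 2131775 = 1279065; 1,279,065 required, 1,279,065 in favor — approved.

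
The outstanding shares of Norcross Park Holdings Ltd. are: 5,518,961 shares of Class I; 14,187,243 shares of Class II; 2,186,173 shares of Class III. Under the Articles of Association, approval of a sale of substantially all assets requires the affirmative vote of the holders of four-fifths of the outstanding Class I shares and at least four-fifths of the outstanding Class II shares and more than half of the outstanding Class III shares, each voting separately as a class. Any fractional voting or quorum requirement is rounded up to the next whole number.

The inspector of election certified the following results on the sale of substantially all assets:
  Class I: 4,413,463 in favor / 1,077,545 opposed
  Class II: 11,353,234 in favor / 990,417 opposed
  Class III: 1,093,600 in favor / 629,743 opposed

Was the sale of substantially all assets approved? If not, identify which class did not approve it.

Not approved — the Class I shares did not give the required vote.

Class I: 4/5 of 5518961 = 4415168.80, rounded up to 4415169; 4,415,169 required, 4,413,463 in favor — not approved.
Class II: 4/5 of 14187243 = 11349794.40, rounded up to 11349795; 11,349,795 required, 11,353,234 in favor — approved.
Class III: a majority of 2186173 is 1093087; 1,093,087 required, 1,093,600 in favor — approved.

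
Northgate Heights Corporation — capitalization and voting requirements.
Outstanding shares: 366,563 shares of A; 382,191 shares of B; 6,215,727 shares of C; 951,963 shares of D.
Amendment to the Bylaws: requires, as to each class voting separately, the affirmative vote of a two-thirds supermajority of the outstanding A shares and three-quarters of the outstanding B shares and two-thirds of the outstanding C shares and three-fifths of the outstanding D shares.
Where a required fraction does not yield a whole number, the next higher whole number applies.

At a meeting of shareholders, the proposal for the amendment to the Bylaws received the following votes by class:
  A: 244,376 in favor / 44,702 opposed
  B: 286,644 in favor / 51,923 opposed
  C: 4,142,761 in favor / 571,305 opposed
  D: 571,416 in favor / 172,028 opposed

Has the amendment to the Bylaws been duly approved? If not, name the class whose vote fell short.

Not approved — the C shares did not give the required vote.

A: 2/3 of 366563 = 244375.33, rounded up to 244376; 244,376 required, 244,376 in favor — approved.
B: 3/4 of 382191 = 286643.25, rounded up to 286644; 286,644 required, 286,644 in favor — approved.
C: 2/3 of 6215727 = 4143818; 4,143,818 required, 4,142,761 in favor — not approved.
D: 3/5 of 951963 = 571177.80, rounded up to 571178; 571,178 required, 571,416 in favor — approved.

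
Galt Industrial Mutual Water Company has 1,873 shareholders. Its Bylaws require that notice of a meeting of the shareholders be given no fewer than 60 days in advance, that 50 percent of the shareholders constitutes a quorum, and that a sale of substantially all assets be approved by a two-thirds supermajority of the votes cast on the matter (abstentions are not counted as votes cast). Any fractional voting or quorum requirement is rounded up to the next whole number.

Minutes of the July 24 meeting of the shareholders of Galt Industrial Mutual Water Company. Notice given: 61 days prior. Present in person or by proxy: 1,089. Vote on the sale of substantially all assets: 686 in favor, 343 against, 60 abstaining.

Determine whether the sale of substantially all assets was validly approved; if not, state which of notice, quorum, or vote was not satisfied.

Notice: 61 days given; 60 required. Satisfied.
Quorum: 50% of 1,873 = 936.50, rounded up to 937; 1,089 present. Satisfied.
Vote: requires two-thirds of the votes cast (1,089 − 60 abstaining = 1,029); 2/3 of 1029 = 686, so 686 needed; 686 in favor. Satisfied.

Valid — all requirements satisfied.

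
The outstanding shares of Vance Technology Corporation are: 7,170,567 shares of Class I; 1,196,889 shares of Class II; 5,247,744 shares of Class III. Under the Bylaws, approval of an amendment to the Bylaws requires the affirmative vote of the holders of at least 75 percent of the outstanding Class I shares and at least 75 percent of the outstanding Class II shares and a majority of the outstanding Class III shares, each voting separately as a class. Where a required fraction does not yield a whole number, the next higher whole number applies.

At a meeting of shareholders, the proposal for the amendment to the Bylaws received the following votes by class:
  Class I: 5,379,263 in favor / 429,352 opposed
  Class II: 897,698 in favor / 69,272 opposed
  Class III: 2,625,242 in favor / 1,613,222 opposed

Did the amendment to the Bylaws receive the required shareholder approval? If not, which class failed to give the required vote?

Approved — every class gave the required vote.

Class I: 3/4 of 7170567 = 5377925.25, rounded up to 5377926; 5,377,926 required, 5,379,263 in favor — approved.
Class II: 3/4 of 1196889 = 897666.75, rounded up to 897667; 897,667 required, 897,698 in favor — approved.
Class III: a majority of 5247744 is 2623873; 2,623,873 required, 2,625,242 in favor — approved.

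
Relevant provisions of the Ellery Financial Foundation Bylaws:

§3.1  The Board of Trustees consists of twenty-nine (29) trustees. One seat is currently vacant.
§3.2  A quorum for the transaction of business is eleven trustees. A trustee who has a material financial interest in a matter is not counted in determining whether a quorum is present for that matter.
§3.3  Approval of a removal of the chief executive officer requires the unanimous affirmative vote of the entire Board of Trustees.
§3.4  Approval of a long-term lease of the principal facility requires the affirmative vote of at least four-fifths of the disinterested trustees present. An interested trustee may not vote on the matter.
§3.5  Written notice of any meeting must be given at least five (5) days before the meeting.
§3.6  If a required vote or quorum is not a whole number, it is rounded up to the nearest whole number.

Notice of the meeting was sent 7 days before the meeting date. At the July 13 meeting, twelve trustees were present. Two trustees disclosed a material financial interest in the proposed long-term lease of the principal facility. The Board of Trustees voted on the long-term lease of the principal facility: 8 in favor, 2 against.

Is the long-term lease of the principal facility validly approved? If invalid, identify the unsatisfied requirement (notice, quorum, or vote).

Notice: 7 days given; 5 required (7 ≥ 5). Satisfied.
Quorum: 12 present, but the 2 interested trustees do not count, leaving 10. Quorum is 11. Not satisfied.
Vote: the long-term lease of the principal facility requires four-fifths of the disinterested trustees present (12 − 2 = 10). 4/5 of 10 = 8, so 8 affirmative votes are needed; 8 voted in favor. Satisfied. (Moot — without a quorum no business can be validly transacted.)

Invalid — quorum requirement not satisfied.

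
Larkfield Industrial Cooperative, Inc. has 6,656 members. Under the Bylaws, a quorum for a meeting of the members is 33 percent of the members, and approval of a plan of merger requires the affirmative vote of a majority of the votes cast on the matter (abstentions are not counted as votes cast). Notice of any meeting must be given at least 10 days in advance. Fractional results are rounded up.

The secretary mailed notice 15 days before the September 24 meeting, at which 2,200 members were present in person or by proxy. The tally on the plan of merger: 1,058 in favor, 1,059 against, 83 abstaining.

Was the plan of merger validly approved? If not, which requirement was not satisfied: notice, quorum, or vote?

Notice: 15 days given; 10 required. Satisfied.
Quorum: 33% of 6,656 = 2,196.48, rounded up to 2,197; 2,200 present. Satisfied.
Vote: requires a majority of the votes cast (2,200 − 83 abstaining = 2,117); a majority of 2117 is 1059, so 1,059 needed; 1,058 in favor. Not satisfied.

Invalid — vote requirement not satisfied.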